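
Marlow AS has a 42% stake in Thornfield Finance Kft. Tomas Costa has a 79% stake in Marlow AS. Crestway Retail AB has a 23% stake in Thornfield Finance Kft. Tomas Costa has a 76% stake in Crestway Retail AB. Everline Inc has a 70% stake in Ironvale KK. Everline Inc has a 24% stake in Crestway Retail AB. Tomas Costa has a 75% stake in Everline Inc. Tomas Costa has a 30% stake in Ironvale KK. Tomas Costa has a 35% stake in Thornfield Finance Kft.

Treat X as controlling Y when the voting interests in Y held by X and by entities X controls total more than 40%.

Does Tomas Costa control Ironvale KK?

Tomas holds 75% of Everline, so Tomas controls Everline.
Tomas and Everline together hold 30% + 70% = 100% of Ironvale, so Tomas controls Ironvale.

Yes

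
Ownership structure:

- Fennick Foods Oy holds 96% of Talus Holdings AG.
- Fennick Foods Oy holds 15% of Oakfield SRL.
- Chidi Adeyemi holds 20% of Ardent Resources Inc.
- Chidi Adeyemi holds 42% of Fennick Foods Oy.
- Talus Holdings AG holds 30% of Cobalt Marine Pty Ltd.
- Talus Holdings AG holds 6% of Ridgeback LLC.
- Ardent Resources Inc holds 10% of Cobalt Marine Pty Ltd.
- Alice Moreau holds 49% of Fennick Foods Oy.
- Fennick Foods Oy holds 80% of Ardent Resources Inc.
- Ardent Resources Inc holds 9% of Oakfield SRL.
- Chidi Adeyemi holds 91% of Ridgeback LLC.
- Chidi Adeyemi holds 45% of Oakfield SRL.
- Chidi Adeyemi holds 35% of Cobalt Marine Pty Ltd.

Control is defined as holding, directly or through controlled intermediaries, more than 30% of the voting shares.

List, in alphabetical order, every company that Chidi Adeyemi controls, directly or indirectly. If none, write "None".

Chidi holds 42% of Fennick, so Chidi controls Fennick.
Fennick and Chidi together hold 80% + 20% = 100% of Ardent, so Chidi controls Ardent.
Fennick and Chidi and Ardent together hold 15% + 45% + 9% = 69% of Oakfield, so Chidi controls Oakfield.
Fennick holds 96% of Talus, so Chidi controls Talus.
Chidi and Ardent and Talus together hold 35% + 10% + 30% = 75% of Cobalt, so Chidi controls Cobalt.
Chidi and Talus together hold 91% + 6% = 97% of Ridgeback, so Chidi controls Ridgeback.

Ardent Resources Inc, Cobalt Marine Pty Ltd, Fennick Foods Oy, Oakfield SRL, Ridgeback LLC, Talus Holdings AG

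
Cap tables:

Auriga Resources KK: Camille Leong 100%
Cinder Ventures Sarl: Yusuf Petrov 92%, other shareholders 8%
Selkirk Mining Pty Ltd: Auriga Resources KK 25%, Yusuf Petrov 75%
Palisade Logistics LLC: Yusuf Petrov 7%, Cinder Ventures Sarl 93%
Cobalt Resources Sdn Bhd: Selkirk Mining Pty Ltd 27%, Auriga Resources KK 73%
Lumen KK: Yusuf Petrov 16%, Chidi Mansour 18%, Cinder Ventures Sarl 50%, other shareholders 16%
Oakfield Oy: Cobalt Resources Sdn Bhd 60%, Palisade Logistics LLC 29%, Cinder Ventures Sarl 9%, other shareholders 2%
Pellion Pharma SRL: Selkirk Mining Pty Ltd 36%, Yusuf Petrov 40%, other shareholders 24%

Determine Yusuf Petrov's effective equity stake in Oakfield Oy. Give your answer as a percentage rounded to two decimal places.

Yusuf reaches Oakfield along 4 paths.
Via Selkirk → Cobalt: 75% × 27% × 60% = 12.15%.
Via Palisade: 7% × 29% = 2.03%.
Via Cinder → Palisade: 92% × 93% × 29% = 24.8124%.
Via Cinder: 92% × 9% = 8.28%.
Total: 12.15% + 2.03% + 24.8124% + 8.28% = 47.2724%.
Rounded: 47.27%.

47.27%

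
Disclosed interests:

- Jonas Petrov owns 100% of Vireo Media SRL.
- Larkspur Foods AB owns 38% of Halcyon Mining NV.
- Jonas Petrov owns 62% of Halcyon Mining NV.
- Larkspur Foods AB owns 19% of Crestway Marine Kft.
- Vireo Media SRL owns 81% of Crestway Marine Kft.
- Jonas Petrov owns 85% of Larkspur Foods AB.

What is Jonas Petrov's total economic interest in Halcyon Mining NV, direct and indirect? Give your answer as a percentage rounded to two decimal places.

94.30%

Jonas reaches Halcyon along 2 paths.
Direct stake: 62% = 62%.
Via Larkspur: 85% × 38% = 32.3%.
Total: 62% + 32.3% = 94.3%.
Rounded: 94.30%.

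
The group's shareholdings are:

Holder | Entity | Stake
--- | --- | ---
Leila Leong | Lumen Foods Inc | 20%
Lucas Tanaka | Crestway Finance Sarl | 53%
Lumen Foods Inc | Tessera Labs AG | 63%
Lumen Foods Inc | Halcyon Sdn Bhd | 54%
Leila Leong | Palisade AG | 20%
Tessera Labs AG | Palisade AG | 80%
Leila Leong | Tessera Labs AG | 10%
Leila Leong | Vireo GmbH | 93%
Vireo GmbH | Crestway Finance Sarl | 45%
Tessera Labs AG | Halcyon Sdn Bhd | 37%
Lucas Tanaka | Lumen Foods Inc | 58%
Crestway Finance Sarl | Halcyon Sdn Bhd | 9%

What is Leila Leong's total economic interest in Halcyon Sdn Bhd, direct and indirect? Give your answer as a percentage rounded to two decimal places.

22.93%

Leila reaches Halcyon along 4 paths.
Via Vireo → Crestway: 93% × 45% × 9% = 3.7665%.
Via Tessera: 10% × 37% = 3.7%.
Via Lumen → Tessera: 20% × 63% × 37% = 4.662%.
Via Lumen: 20% × 54% = 10.8%.
Total: 3.7665% + 3.7% + 4.662% + 10.8% = 22.9285%.
Rounded: 22.93%.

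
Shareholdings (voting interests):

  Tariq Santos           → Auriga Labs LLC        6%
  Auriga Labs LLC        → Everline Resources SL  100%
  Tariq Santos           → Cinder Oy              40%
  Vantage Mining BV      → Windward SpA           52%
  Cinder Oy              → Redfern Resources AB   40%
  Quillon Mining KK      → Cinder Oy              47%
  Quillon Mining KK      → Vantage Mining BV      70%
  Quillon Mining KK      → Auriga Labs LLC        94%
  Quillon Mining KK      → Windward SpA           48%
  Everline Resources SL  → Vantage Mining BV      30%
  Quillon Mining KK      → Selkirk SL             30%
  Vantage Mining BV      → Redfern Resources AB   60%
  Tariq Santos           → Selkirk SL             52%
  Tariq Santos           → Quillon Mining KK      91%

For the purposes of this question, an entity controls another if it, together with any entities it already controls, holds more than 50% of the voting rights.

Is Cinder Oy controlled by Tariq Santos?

Tariq holds 91% of Quillon, so Tariq controls Quillon.
Tariq and Quillon together hold 40% + 47% = 87% of Cinder, so Tariq controls Cinder.

Yes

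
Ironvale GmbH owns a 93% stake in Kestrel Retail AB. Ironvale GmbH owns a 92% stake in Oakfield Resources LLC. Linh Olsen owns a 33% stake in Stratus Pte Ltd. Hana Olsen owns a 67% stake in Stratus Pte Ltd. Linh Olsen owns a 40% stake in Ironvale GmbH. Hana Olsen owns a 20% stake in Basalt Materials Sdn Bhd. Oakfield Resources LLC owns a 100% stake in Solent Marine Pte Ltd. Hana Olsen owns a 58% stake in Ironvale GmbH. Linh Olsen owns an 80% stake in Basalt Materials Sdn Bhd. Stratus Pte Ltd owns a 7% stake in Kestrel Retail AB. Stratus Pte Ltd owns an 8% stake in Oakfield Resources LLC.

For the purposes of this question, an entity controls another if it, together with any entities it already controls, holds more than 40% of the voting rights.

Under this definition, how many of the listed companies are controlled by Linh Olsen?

1

Linh holds 80% of Basalt, so Linh controls Basalt.
No other company's threshold is met.
Linh controls 1 company.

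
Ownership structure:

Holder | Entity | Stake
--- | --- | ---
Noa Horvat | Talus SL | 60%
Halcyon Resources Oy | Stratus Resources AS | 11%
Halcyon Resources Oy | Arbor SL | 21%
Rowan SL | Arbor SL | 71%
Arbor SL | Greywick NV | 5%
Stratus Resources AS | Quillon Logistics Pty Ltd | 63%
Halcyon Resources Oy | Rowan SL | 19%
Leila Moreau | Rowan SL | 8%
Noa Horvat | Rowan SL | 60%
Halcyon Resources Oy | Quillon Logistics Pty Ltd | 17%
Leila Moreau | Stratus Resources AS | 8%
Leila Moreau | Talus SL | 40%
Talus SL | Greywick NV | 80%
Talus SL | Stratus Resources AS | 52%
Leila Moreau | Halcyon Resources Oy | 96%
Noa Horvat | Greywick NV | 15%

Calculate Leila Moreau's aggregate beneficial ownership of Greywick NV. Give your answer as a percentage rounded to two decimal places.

33.94%

Leila reaches Greywick along 4 paths.
Via Talus: 40% × 80% = 32%.
Via Halcyon → Rowan → Arbor: 96% × 19% × 71% × 5% = 0.64752%.
Via Rowan → Arbor: 8% × 71% × 5% = 0.284%.
Via Halcyon → Arbor: 96% × 21% × 5% = 1.008%.
Total: 32% + 0.64752% + 0.284% + 1.008% = 33.93952%.
Rounded: 33.94%.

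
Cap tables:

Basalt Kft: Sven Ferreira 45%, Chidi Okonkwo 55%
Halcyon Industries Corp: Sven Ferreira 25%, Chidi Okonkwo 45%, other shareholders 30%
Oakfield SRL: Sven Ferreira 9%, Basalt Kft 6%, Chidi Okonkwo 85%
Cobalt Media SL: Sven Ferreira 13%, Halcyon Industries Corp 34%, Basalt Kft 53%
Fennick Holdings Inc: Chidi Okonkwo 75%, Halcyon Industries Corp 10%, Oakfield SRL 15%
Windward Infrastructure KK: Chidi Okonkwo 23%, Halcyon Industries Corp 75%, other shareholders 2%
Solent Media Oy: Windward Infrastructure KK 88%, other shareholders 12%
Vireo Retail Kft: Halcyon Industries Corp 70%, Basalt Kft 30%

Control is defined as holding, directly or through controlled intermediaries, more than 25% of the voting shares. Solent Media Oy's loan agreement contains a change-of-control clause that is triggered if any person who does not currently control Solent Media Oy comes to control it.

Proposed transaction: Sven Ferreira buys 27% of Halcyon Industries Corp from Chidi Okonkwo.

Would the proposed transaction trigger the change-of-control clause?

The purchase adds only to Sven's holdings (Chidi's stake shrinks), so Sven is the only person who could newly come to control Solent.
Sven holds 45% of Basalt, so Sven controls Basalt.
Sven and Basalt together hold 13% + 53% = 66% of Cobalt, so Sven controls Cobalt.
Basalt holds 30% of Vireo, so Sven controls Vireo.
Neither Sven nor any entity Sven controls holds any voting interest in Solent.
So before the transaction, Sven does not control Solent.
After the purchase, Sven's direct stake in Halcyon rises to 25% + 27% = 52%, and Chidi's stake falls to 18%.
Sven holds 52% of Halcyon, so Sven controls Halcyon.
Halcyon holds 75% of Windward, so Sven controls Windward.
Windward holds 88% of Solent, so Sven controls Solent.
Sven did not control Solent before and does after, so the clause is triggered.

Yes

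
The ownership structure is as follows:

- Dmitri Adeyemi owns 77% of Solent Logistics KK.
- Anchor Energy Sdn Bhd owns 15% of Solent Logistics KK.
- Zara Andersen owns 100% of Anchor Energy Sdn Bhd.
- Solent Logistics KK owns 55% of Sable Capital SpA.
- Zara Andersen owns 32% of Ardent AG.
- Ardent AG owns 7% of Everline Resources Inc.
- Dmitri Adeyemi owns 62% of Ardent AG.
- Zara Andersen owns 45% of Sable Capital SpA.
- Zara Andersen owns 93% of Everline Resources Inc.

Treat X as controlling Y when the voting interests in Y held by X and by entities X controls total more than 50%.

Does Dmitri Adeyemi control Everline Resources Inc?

Dmitri holds 62% of Ardent, so Dmitri controls Ardent.
Dmitri holds 77% of Solent, so Dmitri controls Solent.
Solent holds 55% of Sable, so Dmitri controls Sable.
In Everline, Dmitri's side holds only 7%, not > 50%.
So Dmitri does not control Everline.

No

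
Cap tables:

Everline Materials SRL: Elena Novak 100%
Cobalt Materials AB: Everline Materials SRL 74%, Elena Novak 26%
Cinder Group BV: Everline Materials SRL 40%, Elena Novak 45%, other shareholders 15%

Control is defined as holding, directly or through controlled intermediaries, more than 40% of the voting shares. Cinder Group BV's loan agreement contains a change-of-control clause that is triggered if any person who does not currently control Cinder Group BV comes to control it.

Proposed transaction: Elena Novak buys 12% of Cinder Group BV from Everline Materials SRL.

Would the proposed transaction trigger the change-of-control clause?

No

The purchase adds only to Elena's holdings (Everline's stake shrinks), so Elena is the only person who could newly come to control Cinder.
Elena holds 100% of Everline, so Elena controls Everline.
Everline and Elena together hold 40% + 45% = 85% of Cinder, so Elena controls Cinder.
So Elena already controls Cinder before the transaction.
After the purchase, Elena's direct stake in Cinder rises to 45% + 12% = 57%, and Everline's stake falls to 28%.
Elena controlled Cinder already, so this is not a new person acquiring control; every other person's position is unchanged or reduced.
No new person acquires control, so the clause is not triggered.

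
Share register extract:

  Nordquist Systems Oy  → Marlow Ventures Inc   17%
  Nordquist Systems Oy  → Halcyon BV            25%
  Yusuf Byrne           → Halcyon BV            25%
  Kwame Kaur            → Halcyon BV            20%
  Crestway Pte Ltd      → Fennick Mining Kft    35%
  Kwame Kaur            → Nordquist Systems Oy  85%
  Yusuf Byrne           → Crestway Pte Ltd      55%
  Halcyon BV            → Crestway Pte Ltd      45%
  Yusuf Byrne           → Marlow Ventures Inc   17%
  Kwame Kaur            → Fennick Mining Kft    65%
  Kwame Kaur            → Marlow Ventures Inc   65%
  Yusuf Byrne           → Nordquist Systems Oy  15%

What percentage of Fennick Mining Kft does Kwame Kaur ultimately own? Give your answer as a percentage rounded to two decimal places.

Kwame reaches Fennick along 3 paths.
Via Halcyon → Crestway: 20% × 45% × 35% = 3.15%.
Via Nordquist → Halcyon → Crestway: 85% × 25% × 45% × 35% = 3.346875%.
Direct stake: 65% = 65%.
Total: 3.15% + 3.346875% + 65% = 71.496875%.
Rounded: 71.50%.

71.50%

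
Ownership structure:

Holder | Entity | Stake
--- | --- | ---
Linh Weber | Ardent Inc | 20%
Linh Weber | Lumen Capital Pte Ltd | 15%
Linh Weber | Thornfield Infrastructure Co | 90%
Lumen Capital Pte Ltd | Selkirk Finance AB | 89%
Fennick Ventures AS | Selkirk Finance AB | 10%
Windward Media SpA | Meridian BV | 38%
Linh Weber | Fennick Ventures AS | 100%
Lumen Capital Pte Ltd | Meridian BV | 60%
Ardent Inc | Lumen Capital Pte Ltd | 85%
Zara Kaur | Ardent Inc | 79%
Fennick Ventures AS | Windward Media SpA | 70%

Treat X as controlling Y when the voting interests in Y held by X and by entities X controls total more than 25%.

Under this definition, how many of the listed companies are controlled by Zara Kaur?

Zara holds 79% of Ardent, so Zara controls Ardent.
Ardent holds 85% of Lumen, so Zara controls Lumen.
Lumen holds 89% of Selkirk, so Zara controls Selkirk.
Lumen holds 60% of Meridian, so Zara controls Meridian.
No other company's threshold is met.
Zara controls 4 companies.

4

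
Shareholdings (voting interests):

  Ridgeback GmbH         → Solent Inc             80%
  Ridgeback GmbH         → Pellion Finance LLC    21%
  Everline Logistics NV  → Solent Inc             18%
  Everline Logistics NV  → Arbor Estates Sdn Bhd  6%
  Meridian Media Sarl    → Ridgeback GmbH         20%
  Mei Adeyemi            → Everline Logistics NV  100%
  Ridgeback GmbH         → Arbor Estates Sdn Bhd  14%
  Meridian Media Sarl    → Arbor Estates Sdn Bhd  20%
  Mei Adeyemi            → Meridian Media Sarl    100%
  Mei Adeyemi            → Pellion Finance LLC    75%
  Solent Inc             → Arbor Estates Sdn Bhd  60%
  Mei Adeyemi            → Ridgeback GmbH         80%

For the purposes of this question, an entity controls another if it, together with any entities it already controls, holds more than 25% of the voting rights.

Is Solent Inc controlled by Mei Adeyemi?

Mei holds 100% of Meridian, so Mei controls Meridian.
Mei and Meridian together hold 80% + 20% = 100% of Ridgeback, so Mei controls Ridgeback.
Mei holds 100% of Everline, so Mei controls Everline.
Everline and Ridgeback together hold 18% + 80% = 98% of Solent, so Mei controls Solent.

Yes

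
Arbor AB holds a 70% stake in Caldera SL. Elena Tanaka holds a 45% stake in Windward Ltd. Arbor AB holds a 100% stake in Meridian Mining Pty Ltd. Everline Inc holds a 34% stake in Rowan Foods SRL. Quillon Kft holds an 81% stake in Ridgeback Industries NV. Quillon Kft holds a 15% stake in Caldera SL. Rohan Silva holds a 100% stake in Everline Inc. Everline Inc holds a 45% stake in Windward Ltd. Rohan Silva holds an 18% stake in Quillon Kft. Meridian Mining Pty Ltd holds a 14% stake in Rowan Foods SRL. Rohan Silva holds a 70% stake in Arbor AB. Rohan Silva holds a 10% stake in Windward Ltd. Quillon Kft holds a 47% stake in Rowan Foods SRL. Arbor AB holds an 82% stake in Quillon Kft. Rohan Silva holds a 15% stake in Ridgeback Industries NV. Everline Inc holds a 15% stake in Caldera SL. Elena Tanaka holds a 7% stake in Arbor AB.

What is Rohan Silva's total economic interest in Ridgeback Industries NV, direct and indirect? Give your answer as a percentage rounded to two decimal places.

Rohan reaches Ridgeback along 3 paths.
Via Quillon: 18% × 81% = 14.58%.
Via Arbor → Quillon: 70% × 82% × 81% = 46.494%.
Direct stake: 15% = 15%.
Total: 14.58% + 46.494% + 15% = 76.074%.
Rounded: 76.07%.

76.07%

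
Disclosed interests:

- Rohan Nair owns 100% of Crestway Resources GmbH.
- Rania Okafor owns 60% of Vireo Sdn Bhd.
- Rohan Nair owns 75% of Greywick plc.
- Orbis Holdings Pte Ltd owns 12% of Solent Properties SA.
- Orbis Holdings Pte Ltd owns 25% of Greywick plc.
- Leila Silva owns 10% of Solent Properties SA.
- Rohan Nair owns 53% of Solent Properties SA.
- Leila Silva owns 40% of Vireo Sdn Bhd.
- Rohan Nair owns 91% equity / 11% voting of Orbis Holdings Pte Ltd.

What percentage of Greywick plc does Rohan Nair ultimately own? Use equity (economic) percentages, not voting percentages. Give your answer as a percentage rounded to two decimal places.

97.75%

Rohan reaches Greywick along 2 paths.
Via Orbis: 91% × 25% = 22.75%.
Direct stake: 75% = 75%.
Total: 22.75% + 75% = 97.75%.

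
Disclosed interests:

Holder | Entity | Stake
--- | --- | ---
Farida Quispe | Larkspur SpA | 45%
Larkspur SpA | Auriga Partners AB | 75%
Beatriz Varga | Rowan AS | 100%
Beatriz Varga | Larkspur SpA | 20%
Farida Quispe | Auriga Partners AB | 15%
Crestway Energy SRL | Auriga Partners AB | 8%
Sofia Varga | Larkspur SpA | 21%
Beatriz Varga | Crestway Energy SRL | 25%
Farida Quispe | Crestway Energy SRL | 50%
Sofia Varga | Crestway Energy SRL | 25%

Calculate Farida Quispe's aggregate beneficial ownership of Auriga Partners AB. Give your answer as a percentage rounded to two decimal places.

52.75%

Farida reaches Auriga along 3 paths.
Via Larkspur: 45% × 75% = 33.75%.
Via Crestway: 50% × 8% = 4%.
Direct stake: 15% = 15%.
Total: 33.75% + 4% + 15% = 52.75%.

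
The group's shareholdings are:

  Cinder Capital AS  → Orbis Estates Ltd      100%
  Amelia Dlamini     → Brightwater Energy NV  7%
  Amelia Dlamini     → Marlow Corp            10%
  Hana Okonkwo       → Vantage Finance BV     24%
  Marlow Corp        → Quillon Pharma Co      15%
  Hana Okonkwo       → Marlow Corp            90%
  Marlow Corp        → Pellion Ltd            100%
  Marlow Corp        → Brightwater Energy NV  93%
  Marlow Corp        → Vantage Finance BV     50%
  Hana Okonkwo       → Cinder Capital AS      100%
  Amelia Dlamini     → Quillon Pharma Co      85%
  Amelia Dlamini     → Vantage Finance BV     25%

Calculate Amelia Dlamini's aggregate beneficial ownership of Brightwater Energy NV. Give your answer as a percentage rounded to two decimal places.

Amelia reaches Brightwater along 2 paths.
Via Marlow: 10% × 93% = 9.3%.
Direct stake: 7% = 7%.
Total: 9.3% + 7% = 16.3%.
Rounded: 16.30%.

16.30%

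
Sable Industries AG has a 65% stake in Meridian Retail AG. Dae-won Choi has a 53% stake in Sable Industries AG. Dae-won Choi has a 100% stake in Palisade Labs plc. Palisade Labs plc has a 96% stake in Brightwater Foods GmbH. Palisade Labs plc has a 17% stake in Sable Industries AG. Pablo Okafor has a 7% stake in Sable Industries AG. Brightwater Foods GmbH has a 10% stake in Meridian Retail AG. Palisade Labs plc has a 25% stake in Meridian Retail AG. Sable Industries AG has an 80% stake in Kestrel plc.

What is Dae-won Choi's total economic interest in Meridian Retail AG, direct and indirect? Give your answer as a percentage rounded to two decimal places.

80.10%

Dae-won reaches Meridian along 4 paths.
Via Palisade: 100% × 25% = 25%.
Via Palisade → Brightwater: 100% × 96% × 10% = 9.6%.
Via Palisade → Sable: 100% × 17% × 65% = 11.05%.
Via Sable: 53% × 65% = 34.45%.
Total: 25% + 9.6% + 11.05% + 34.45% = 80.1%.
Rounded: 80.10%.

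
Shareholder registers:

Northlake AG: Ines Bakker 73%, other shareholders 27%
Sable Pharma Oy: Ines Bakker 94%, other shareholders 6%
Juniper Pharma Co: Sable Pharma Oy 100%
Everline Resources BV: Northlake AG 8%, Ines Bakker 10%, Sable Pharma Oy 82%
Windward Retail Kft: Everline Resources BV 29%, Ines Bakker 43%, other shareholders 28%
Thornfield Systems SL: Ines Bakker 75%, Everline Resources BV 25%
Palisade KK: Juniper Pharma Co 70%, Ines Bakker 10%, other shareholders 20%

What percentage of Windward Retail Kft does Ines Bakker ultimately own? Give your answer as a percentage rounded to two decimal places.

Ines reaches Windward along 4 paths.
Via Northlake → Everline: 73% × 8% × 29% = 1.6936%.
Via Everline: 10% × 29% = 2.9%.
Via Sable → Everline: 94% × 82% × 29% = 22.3532%.
Direct stake: 43% = 43%.
Total: 1.6936% + 2.9% + 22.3532% + 43% = 69.9468%.
Rounded: 69.95%.

69.95%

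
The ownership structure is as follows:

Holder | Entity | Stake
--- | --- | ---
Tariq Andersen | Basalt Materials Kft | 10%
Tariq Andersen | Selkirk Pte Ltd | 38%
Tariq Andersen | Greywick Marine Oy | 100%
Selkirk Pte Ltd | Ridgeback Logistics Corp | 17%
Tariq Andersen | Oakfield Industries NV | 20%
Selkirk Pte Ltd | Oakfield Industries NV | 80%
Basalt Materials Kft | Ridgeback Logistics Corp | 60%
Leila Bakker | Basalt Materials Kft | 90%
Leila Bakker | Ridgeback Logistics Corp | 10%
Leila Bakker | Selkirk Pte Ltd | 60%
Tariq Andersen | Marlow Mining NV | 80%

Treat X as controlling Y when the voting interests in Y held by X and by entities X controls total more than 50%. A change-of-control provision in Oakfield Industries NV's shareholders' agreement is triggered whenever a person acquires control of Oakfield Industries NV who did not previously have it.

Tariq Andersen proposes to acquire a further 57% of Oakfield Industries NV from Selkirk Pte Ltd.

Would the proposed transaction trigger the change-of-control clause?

Yes

The purchase adds only to Tariq's holdings (Selkirk's stake shrinks), so Tariq is the only person who could newly come to control Oakfield.
Tariq holds 80% of Marlow, so Tariq controls Marlow.
Tariq holds 100% of Greywick, so Tariq controls Greywick.
In Oakfield, Tariq's side holds only 20%, not > 50%.
So before the transaction, Tariq does not control Oakfield.
After the purchase, Tariq's direct stake in Oakfield rises to 20% + 57% = 77%, and Selkirk's stake falls to 23%.
Tariq holds 77% of Oakfield, so Tariq controls Oakfield.
Tariq did not control Oakfield before and does after, so the clause is triggered.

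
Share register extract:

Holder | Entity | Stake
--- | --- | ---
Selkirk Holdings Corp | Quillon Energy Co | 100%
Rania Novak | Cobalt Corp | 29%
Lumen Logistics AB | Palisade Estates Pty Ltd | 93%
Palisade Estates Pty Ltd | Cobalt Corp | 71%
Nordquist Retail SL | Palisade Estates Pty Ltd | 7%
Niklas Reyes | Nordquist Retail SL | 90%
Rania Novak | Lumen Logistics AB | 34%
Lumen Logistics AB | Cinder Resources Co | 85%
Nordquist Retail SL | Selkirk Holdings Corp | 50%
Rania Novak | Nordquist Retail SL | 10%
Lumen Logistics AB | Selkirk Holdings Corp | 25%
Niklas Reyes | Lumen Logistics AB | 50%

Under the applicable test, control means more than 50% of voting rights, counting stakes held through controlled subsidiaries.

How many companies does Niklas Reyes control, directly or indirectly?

1

Niklas holds 90% of Nordquist, so Niklas controls Nordquist.
No other company's threshold is met.
Niklas controls 1 company.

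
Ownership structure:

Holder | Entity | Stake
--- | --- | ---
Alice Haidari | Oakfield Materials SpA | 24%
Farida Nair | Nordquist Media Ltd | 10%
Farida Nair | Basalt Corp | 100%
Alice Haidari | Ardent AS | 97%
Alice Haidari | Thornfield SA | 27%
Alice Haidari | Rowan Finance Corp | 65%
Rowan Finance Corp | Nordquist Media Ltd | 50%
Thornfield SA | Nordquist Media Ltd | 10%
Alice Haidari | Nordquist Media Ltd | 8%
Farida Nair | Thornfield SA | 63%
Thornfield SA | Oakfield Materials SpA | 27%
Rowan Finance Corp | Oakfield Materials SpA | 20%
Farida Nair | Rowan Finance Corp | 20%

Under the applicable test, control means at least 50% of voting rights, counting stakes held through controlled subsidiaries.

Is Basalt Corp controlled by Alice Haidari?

Alice holds 65% of Rowan, so Alice controls Rowan.
Rowan and Alice together hold 50% + 8% = 58% of Nordquist, so Alice controls Nordquist.
Alice holds 97% of Ardent, so Alice controls Ardent.
Neither Alice nor any entity Alice controls holds any voting interest in Basalt.
So Alice does not control Basalt.

No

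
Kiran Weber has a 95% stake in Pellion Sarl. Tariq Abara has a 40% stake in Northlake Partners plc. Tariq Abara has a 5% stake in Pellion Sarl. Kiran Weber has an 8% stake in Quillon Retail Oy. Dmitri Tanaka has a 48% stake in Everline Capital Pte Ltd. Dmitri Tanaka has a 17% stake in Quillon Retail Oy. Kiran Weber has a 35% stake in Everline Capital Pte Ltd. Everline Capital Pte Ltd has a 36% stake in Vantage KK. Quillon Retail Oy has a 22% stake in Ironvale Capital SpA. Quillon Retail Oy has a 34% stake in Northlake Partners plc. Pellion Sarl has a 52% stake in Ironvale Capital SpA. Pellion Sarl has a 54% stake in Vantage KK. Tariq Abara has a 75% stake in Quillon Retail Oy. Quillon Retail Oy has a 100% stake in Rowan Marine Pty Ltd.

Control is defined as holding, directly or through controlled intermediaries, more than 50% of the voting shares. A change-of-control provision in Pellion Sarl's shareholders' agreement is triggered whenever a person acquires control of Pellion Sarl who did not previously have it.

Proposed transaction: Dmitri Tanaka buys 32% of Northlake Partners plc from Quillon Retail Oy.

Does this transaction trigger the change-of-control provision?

The purchase adds only to Dmitri's holdings (Quillon's stake shrinks), so Dmitri is the only person who could newly come to control Pellion.
Dmitri's largest direct stake is 48% in Everline, which does not meet the threshold, so Dmitri controls no company.
Neither Dmitri nor any entity Dmitri controls holds any voting interest in Pellion.
So before the transaction, Dmitri does not control Pellion.
After the purchase, Dmitri holds 32% of Northlake directly, and Quillon's stake falls to 2%.
Dmitri's side now holds 32% of Northlake, not > 50%, so Dmitri still does not control Northlake.
After the transaction, neither Dmitri nor any entity Dmitri controls holds a voting interest in Pellion, so Dmitri still does not control it.
No new person acquires control, so the clause is not triggered.

No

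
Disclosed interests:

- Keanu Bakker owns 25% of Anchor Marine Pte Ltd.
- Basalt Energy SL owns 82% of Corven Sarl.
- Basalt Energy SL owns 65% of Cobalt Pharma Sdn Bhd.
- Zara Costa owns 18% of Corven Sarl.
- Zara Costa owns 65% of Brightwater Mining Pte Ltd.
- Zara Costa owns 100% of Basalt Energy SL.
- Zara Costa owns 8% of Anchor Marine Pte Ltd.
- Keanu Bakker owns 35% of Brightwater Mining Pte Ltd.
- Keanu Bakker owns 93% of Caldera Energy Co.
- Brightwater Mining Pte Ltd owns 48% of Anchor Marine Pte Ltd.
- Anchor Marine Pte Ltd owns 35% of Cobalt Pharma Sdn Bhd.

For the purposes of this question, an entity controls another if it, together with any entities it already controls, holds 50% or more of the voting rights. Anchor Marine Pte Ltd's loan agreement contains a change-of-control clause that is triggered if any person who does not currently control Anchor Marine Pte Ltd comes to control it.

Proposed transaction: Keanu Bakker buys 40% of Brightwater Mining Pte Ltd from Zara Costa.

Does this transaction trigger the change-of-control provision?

Yes

The purchase adds only to Keanu's holdings (Zara's stake shrinks), so Keanu is the only person who could newly come to control Anchor.
Keanu holds 93% of Caldera, so Keanu controls Caldera.
In Anchor, Keanu's side holds only 25%, not ≥ 50%.
So before the transaction, Keanu does not control Anchor.
After the purchase, Keanu's direct stake in Brightwater rises to 35% + 40% = 75%, and Zara's stake falls to 25%.
Keanu holds 75% of Brightwater, so Keanu controls Brightwater.
Keanu and Brightwater together hold 25% + 48% = 73% of Anchor, so Keanu controls Anchor.
Keanu did not control Anchor before and does after, so the clause is triggered.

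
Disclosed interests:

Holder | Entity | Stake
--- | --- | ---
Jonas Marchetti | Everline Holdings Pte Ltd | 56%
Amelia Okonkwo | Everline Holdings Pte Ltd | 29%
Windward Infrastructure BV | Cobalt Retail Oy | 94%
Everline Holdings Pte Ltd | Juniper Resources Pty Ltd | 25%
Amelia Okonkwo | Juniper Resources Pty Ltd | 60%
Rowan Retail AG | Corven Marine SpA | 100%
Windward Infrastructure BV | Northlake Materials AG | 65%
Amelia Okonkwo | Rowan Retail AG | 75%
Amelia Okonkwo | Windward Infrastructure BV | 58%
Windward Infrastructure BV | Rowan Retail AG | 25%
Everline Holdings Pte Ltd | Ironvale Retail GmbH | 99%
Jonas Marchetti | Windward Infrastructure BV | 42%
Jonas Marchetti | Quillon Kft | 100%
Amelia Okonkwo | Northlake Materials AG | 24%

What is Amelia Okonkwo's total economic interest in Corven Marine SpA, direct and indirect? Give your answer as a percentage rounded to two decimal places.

89.50%

Amelia reaches Corven along 2 paths.
Via Rowan: 75% × 100% = 75%.
Via Windward → Rowan: 58% × 25% × 100% = 14.5%.
Total: 75% + 14.5% = 89.5%.
Rounded: 89.50%.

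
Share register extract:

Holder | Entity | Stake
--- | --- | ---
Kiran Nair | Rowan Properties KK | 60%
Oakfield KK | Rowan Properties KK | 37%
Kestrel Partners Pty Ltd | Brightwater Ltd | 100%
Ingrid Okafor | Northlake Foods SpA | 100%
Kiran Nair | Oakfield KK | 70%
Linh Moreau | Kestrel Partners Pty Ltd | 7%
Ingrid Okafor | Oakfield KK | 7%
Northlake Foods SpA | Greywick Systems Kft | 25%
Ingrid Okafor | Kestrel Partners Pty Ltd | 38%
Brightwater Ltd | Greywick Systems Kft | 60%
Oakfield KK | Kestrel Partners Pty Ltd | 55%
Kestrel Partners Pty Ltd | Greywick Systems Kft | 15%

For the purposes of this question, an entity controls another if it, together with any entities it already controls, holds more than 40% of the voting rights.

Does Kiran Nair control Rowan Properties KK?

Kiran holds 70% of Oakfield, so Kiran controls Oakfield.
Kiran and Oakfield together hold 60% + 37% = 97% of Rowan, so Kiran controls Rowan.

Yes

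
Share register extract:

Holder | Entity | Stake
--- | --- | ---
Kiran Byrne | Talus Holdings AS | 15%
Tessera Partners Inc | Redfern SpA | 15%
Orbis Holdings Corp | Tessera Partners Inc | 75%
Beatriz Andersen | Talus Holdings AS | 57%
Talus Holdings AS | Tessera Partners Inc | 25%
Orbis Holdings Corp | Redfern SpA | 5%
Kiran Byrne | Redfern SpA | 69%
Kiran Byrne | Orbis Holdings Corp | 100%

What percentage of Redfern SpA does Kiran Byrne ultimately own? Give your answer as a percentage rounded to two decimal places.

Kiran reaches Redfern along 4 paths.
Direct stake: 69% = 69%.
Via Talus → Tessera: 15% × 25% × 15% = 0.5625%.
Via Orbis → Tessera: 100% × 75% × 15% = 11.25%.
Via Orbis: 100% × 5% = 5%.
Total: 69% + 0.5625% + 11.25% + 5% = 85.8125%.
Rounded: 85.81%.

85.81%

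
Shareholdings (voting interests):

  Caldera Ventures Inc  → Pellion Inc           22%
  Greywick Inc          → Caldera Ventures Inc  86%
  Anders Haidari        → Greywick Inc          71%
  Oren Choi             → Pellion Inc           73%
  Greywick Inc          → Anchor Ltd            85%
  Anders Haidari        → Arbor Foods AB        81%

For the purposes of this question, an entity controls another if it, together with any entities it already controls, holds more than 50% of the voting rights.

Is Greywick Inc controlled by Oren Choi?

No

Oren holds 73% of Pellion, so Oren controls Pellion.
Neither Oren nor any entity Oren controls holds any voting interest in Greywick.
So Oren does not control Greywick.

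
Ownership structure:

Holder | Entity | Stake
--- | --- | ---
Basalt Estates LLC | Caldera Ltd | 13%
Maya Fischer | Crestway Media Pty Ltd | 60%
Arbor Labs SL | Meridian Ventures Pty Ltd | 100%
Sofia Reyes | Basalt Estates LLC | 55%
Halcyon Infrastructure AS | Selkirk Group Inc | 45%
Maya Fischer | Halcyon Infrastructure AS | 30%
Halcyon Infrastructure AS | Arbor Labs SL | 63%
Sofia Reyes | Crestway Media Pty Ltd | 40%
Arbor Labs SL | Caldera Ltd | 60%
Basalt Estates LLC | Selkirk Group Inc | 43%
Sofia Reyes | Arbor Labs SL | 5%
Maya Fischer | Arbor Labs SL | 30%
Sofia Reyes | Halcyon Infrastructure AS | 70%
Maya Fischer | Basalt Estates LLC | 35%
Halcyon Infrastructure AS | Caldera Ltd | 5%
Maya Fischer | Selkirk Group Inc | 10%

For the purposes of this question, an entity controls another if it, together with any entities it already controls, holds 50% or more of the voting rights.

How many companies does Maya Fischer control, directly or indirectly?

1

Maya holds 60% of Crestway, so Maya controls Crestway.
No other company's threshold is met.
Maya controls 1 company.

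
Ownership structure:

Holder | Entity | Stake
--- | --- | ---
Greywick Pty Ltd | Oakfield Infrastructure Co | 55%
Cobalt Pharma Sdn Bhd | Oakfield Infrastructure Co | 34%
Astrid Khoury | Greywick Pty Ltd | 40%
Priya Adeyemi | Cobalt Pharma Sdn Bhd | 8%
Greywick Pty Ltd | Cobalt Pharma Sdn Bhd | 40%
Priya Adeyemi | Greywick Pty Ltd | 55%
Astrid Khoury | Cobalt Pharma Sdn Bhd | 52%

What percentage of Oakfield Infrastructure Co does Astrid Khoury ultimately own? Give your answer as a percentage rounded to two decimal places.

Astrid reaches Oakfield along 3 paths.
Via Cobalt: 52% × 34% = 17.68%.
Via Greywick → Cobalt: 40% × 40% × 34% = 5.44%.
Via Greywick: 40% × 55% = 22%.
Total: 17.68% + 5.44% + 22% = 45.12%.

45.12%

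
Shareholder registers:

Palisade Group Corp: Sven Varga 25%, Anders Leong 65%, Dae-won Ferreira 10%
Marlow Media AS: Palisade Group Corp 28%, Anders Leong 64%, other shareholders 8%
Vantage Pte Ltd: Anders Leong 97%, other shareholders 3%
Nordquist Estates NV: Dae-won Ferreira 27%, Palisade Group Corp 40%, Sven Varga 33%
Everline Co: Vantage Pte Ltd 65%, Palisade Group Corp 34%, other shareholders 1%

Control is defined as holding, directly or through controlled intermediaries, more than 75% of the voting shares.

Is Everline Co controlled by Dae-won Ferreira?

No

Dae-won's largest direct stake is 27% in Nordquist, which does not meet the threshold, so Dae-won controls no company.
Neither Dae-won nor any entity Dae-won controls holds any voting interest in Everline.
So Dae-won does not control Everline.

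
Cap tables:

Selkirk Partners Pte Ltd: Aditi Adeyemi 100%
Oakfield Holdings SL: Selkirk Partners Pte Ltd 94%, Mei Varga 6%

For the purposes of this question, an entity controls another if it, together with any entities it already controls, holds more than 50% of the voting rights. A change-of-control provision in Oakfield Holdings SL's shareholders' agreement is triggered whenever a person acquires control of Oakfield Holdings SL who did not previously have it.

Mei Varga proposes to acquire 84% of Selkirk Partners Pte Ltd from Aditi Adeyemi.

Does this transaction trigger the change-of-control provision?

The purchase adds only to Mei's holdings (Aditi's stake shrinks), so Mei is the only person who could newly come to control Oakfield.
Mei's largest direct stake is 6% in Oakfield, which does not meet the threshold, so Mei controls no company.
In Oakfield, Mei's side holds only 6%, not > 50%.
So before the transaction, Mei does not control Oakfield.
After the purchase, Mei holds 84% of Selkirk directly, and Aditi's stake falls to 16%.
Mei holds 84% of Selkirk, so Mei controls Selkirk.
Selkirk and Mei together hold 94% + 6% = 100% of Oakfield, so Mei controls Oakfield.
Mei did not control Oakfield before and does after, so the clause is triggered.

Yes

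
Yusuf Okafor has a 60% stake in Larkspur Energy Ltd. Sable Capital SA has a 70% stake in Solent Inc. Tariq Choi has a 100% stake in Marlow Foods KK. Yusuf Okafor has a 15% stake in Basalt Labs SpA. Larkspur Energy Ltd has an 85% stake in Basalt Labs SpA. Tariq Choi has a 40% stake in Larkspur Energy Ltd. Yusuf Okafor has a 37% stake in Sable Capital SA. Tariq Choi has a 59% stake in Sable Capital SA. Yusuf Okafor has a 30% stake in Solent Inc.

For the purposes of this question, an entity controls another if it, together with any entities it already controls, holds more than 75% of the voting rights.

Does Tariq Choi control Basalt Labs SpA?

No

Tariq holds 100% of Marlow, so Tariq controls Marlow.
Neither Tariq nor any entity Tariq controls holds any voting interest in Basalt.
So Tariq does not control Basalt.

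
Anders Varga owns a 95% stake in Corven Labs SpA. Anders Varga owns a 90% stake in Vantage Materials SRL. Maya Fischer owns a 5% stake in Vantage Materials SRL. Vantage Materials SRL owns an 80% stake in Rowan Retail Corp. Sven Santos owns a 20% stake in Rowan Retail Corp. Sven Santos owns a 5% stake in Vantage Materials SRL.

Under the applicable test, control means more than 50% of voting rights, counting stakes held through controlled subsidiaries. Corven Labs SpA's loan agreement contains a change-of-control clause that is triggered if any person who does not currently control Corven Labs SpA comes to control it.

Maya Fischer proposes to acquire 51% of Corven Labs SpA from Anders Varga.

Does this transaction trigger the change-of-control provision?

The purchase adds only to Maya's holdings (Anders's stake shrinks), so Maya is the only person who could newly come to control Corven.
Maya's largest direct stake is 5% in Vantage, which does not meet the threshold, so Maya controls no company.
Neither Maya nor any entity Maya controls holds any voting interest in Corven.
So before the transaction, Maya does not control Corven.
After the purchase, Maya holds 51% of Corven directly, and Anders's stake falls to 44%.
Maya holds 51% of Corven, so Maya controls Corven.
Maya did not control Corven before and does after, so the clause is triggered.

Yes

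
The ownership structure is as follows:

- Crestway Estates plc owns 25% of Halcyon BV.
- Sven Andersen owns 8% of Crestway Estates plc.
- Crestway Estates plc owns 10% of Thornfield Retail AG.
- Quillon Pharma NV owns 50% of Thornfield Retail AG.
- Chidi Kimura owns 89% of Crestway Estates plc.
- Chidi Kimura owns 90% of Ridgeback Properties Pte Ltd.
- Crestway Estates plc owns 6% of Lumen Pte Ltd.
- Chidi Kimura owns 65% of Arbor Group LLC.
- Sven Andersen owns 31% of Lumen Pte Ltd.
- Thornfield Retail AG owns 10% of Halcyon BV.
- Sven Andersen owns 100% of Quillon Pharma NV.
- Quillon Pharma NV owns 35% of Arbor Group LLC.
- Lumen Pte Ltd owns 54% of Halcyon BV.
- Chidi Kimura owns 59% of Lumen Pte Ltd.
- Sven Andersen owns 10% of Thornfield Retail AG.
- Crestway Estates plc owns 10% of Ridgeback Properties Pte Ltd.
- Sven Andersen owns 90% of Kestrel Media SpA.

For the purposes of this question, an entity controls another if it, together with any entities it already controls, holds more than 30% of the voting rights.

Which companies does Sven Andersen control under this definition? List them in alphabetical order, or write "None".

Sven holds 31% of Lumen, so Sven controls Lumen.
Sven holds 100% of Quillon, so Sven controls Quillon.
Sven and Quillon together hold 10% + 50% = 60% of Thornfield, so Sven controls Thornfield.
Quillon holds 35% of Arbor, so Sven controls Arbor.
Sven holds 90% of Kestrel, so Sven controls Kestrel.
Thornfield and Lumen together hold 10% + 54% = 64% of Halcyon, so Sven controls Halcyon.
No other company's threshold is met.

Arbor Group LLC, Halcyon BV, Kestrel Media SpA, Lumen Pte Ltd, Quillon Pharma NV, Thornfield Retail AG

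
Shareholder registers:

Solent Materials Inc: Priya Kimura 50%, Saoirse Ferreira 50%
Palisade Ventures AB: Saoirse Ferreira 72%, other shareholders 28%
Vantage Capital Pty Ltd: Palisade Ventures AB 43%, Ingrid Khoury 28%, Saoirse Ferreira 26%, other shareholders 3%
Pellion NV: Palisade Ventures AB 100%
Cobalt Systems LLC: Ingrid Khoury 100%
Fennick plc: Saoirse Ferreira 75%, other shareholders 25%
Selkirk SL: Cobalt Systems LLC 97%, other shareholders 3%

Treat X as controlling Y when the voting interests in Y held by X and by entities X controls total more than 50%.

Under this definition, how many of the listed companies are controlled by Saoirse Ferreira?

Saoirse holds 72% of Palisade, so Saoirse controls Palisade.
Palisade and Saoirse together hold 43% + 26% = 69% of Vantage, so Saoirse controls Vantage.
Palisade holds 100% of Pellion, so Saoirse controls Pellion.
Saoirse holds 75% of Fennick, so Saoirse controls Fennick.
No other company's threshold is met.
Saoirse controls 4 companies.

4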